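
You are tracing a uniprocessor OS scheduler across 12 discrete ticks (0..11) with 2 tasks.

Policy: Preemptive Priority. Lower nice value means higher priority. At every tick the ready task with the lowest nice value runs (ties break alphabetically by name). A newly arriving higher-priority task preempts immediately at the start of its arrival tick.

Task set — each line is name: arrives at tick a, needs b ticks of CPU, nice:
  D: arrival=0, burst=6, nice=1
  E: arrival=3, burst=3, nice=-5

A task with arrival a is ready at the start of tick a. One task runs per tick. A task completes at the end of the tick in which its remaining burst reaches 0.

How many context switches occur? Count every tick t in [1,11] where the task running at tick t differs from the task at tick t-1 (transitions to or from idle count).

t=0: ready={D} → run D
t=1: ready={D} → run D
t=2: ready={D} → run D
t=3: ready={D,E} → run E
t=4: ready={D,E} → run E
t=5: ready={D,E} → run E
t=6: ready={D} → run D
t=7: ready={D} → run D
t=8: ready={D} → run D
t=9: (idle)
t=10: (idle)
t=11: (idle)

context switches = 3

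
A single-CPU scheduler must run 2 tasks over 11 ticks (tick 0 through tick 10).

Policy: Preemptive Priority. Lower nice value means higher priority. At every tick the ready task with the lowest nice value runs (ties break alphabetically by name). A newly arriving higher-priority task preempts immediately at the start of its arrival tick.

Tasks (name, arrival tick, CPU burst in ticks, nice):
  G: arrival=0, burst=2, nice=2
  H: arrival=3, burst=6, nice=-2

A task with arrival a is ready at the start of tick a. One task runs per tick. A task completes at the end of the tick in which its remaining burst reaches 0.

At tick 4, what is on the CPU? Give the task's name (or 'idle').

t=0: ready={G} → run G
t=1: ready={G} → run G
t=2: (idle)
t=3: ready={H} → run H
t=4: ready={H} → run H
t=5: ready={H} → run H
t=6: ready={H} → run H
t=7: ready={H} → run H
t=8: ready={H} → run H
t=9: (idle)
t=10: (idle)

running at tick 4 = H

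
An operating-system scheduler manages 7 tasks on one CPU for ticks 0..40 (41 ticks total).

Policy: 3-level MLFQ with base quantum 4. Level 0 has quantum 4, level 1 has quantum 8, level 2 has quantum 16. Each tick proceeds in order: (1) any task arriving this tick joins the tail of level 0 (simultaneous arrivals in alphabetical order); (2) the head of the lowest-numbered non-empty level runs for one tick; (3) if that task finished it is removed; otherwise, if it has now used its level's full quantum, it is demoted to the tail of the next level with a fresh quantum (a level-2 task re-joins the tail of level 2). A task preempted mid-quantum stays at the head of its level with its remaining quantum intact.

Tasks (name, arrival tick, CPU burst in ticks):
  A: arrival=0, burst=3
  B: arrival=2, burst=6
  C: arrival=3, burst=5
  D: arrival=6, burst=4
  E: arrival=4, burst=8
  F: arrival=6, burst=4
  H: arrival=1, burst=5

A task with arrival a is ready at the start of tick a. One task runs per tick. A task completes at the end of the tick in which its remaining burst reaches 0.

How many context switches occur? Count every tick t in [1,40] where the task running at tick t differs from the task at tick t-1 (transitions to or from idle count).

t=0: L0/L1/L2 = A/-/- → run A
t=1: L0/L1/L2 = AH/-/- → run A
t=2: L0/L1/L2 = AHB/-/- → run A
t=3: L0/L1/L2 = HBC/-/- → run H
t=4: L0/L1/L2 = HBCE/-/- → run H
t=5: L0/L1/L2 = HBCE/-/- → run H
t=6: L0/L1/L2 = HBCEDF/-/- → run H
t=7: L0/L1/L2 = BCEDF/H/- → run B
t=8: L0/L1/L2 = BCEDF/H/- → run B
t=9: L0/L1/L2 = BCEDF/H/- → run B
t=10: L0/L1/L2 = BCEDF/H/- → run B
t=11: L0/L1/L2 = CEDF/HB/- → run C
t=12: L0/L1/L2 = CEDF/HB/- → run C
t=13: L0/L1/L2 = CEDF/HB/- → run C
t=14: L0/L1/L2 = CEDF/HB/- → run C
t=15: L0/L1/L2 = EDF/HBC/- → run E
t=16: L0/L1/L2 = EDF/HBC/- → run E
t=17: L0/L1/L2 = EDF/HBC/- → run E
t=18: L0/L1/L2 = EDF/HBC/- → run E
t=19: L0/L1/L2 = DF/HBCE/- → run D
t=20: L0/L1/L2 = DF/HBCE/- → run D
t=21: L0/L1/L2 = DF/HBCE/- → run D
t=22: L0/L1/L2 = DF/HBCE/- → run D
t=23: L0/L1/L2 = F/HBCE/- → run F
t=24: L0/L1/L2 = F/HBCE/- → run F
t=25: L0/L1/L2 = F/HBCE/- → run F
t=26: L0/L1/L2 = F/HBCE/- → run F
t=27: L0/L1/L2 = -/HBCE/- → run H
t=28: L0/L1/L2 = -/BCE/- → run B
t=29: L0/L1/L2 = -/BCE/- → run B
t=30: L0/L1/L2 = -/CE/- → run C
t=31: L0/L1/L2 = -/E/- → run E
t=32: L0/L1/L2 = -/E/- → run E
t=33: L0/L1/L2 = -/E/- → run E
t=34: L0/L1/L2 = -/E/- → run E
t=35: (idle)
t=36: (idle)
t=37: (idle)
t=38: (idle)
t=39: (idle)
t=40: (idle)

context switches = 11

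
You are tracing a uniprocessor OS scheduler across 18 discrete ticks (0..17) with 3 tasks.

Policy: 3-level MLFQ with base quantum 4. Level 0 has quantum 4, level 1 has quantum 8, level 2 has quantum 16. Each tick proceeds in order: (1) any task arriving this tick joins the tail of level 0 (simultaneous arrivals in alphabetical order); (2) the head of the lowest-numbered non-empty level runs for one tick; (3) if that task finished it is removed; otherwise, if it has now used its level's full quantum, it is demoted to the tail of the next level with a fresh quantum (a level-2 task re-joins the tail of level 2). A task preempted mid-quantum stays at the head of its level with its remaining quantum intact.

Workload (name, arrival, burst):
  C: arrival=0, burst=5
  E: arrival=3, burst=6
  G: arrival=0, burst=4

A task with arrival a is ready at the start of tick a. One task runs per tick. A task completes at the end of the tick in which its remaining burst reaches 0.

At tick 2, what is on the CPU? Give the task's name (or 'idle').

running at tick 2 = C

t=0: L0/L1/L2 = CG/-/- → run C
t=1: L0/L1/L2 = CG/-/- → run C
t=2: L0/L1/L2 = CG/-/- → run C
t=3: L0/L1/L2 = CGE/-/- → run C
t=4: L0/L1/L2 = GE/C/- → run G
t=5: L0/L1/L2 = GE/C/- → run G
t=6: L0/L1/L2 = GE/C/- → run G
t=7: L0/L1/L2 = GE/C/- → run G
t=8: L0/L1/L2 = E/C/- → run E
t=9: L0/L1/L2 = E/C/- → run E
t=10: L0/L1/L2 = E/C/- → run E
t=11: L0/L1/L2 = E/C/- → run E
t=12: L0/L1/L2 = -/CE/- → run C
t=13: L0/L1/L2 = -/E/- → run E
t=14: L0/L1/L2 = -/E/- → run E
t=15: (idle)
t=16: (idle)
t=17: (idle)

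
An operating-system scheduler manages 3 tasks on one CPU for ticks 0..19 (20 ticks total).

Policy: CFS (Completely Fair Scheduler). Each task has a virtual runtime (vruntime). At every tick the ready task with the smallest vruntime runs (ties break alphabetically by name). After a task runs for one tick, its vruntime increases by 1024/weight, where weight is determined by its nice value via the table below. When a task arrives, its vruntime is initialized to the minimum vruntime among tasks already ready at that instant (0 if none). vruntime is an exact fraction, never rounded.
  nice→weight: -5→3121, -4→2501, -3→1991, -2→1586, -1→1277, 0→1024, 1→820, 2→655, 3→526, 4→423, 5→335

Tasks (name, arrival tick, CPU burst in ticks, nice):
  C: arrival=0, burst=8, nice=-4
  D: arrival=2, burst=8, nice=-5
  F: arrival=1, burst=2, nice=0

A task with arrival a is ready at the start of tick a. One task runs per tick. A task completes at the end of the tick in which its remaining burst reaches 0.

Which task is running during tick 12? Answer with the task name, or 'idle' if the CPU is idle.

running at tick 12 = C

t=0: vr[C=0] → run C
t=1: vr[C=1024/2501 F=1024/2501] → run C
t=2: vr[C=2048/2501 D=1024/2501 F=1024/2501] → run D
t=3: vr[C=2048/2501 D=5756928/7805621 F=1024/2501] → run F
t=4: vr[C=2048/2501 D=5756928/7805621 F=3525/2501] → run D
t=5: vr[C=2048/2501 D=8317952/7805621 F=3525/2501] → run C
t=6: vr[C=3072/2501 D=8317952/7805621 F=3525/2501] → run D
t=7: vr[C=3072/2501 D=10878976/7805621 F=3525/2501] → run C
t=8: vr[C=4096/2501 D=10878976/7805621 F=3525/2501] → run D
t=9: vr[C=4096/2501 D=13440000/7805621 F=3525/2501] → run F
t=10: vr[C=4096/2501 D=13440000/7805621] → run C
t=11: vr[C=5120/2501 D=13440000/7805621] → run D
t=12: vr[C=5120/2501 D=16001024/7805621] → run C
t=13: vr[C=6144/2501 D=16001024/7805621] → run D
t=14: vr[C=6144/2501 D=18562048/7805621] → run D
t=15: vr[C=6144/2501 D=21123072/7805621] → run C
t=16: vr[C=7168/2501 D=21123072/7805621] → run D
t=17: vr[C=7168/2501] → run C
t=18: (idle)
t=19: (idle)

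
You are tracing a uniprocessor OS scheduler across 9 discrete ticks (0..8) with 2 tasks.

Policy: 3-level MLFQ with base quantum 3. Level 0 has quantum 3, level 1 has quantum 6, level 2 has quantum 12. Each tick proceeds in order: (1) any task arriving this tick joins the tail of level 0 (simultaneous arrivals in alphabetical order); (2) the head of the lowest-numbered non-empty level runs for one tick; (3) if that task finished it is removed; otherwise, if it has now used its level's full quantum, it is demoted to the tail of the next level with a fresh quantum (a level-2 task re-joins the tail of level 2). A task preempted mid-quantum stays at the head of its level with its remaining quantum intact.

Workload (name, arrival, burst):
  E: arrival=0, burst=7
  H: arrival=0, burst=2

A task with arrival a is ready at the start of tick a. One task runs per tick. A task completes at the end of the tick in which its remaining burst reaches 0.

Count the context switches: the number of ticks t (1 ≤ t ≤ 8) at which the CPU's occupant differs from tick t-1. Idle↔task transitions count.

t=0: L0/L1/L2 = EH/-/- → run E
t=1: L0/L1/L2 = EH/-/- → run E
t=2: L0/L1/L2 = EH/-/- → run E
t=3: L0/L1/L2 = H/E/- → run H
t=4: L0/L1/L2 = H/E/- → run H
t=5: L0/L1/L2 = -/E/- → run E
t=6: L0/L1/L2 = -/E/- → run E
t=7: L0/L1/L2 = -/E/- → run E
t=8: L0/L1/L2 = -/E/- → run E

context switches = 2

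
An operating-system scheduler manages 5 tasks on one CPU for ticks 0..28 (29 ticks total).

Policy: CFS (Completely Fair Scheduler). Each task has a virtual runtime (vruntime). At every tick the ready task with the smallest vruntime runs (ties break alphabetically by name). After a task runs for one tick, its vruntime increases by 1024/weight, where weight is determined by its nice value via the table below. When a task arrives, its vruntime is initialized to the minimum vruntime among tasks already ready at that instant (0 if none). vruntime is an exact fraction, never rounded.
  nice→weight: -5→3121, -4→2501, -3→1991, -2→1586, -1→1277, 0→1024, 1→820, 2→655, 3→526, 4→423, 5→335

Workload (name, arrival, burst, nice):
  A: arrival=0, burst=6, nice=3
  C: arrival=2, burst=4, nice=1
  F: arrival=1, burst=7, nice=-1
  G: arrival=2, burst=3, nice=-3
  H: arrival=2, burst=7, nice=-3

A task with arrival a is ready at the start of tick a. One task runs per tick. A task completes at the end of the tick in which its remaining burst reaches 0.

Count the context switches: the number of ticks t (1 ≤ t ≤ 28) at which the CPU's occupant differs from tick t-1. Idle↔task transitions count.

t=0: vr[A=0] → run A
t=1: vr[A=512/263 F=512/263] → run A
t=2: vr[A=1024/263 C=512/263 F=512/263 G=512/263 H=512/263] → run C
t=3: vr[A=1024/263 C=172288/53915 F=512/263 G=512/263 H=512/263] → run F
t=4: vr[A=1024/263 C=172288/53915 F=923136/335851 G=512/263 H=512/263] → run G
t=5: vr[A=1024/263 C=172288/53915 F=923136/335851 G=1288704/523633 H=512/263] → run H
t=6: vr[A=1024/263 C=172288/53915 F=923136/335851 G=1288704/523633 H=1288704/523633] → run G
t=7: vr[A=1024/263 C=172288/53915 F=923136/335851 G=1558016/523633 H=1288704/523633] → run H
t=8: vr[A=1024/263 C=172288/53915 F=923136/335851 G=1558016/523633 H=1558016/523633] → run F
t=9: vr[A=1024/263 C=172288/53915 F=1192448/335851 G=1558016/523633 H=1558016/523633] → run G
t=10: vr[A=1024/263 C=172288/53915 F=1192448/335851 H=1558016/523633] → run H
t=11: vr[A=1024/263 C=172288/53915 F=1192448/335851 H=1827328/523633] → run C
t=12: vr[A=1024/263 C=239616/53915 F=1192448/335851 H=1827328/523633] → run H
t=13: vr[A=1024/263 C=239616/53915 F=1192448/335851 H=2096640/523633] → run F
t=14: vr[A=1024/263 C=239616/53915 F=1461760/335851 H=2096640/523633] → run A
t=15: vr[A=1536/263 C=239616/53915 F=1461760/335851 H=2096640/523633] → run H
t=16: vr[A=1536/263 C=239616/53915 F=1461760/335851 H=2365952/523633] → run F
t=17: vr[A=1536/263 C=239616/53915 F=1731072/335851 H=2365952/523633] → run C
t=18: vr[A=1536/263 C=306944/53915 F=1731072/335851 H=2365952/523633] → run H
t=19: vr[A=1536/263 C=306944/53915 F=1731072/335851 H=2635264/523633] → run H
t=20: vr[A=1536/263 C=306944/53915 F=1731072/335851] → run F
t=21: vr[A=1536/263 C=306944/53915 F=2000384/335851] → run C
t=22: vr[A=1536/263 F=2000384/335851] → run A
t=23: vr[A=2048/263 F=2000384/335851] → run F
t=24: vr[A=2048/263 F=2269696/335851] → run F
t=25: vr[A=2048/263] → run A
t=26: vr[A=2560/263] → run A
t=27: (idle)
t=28: (idle)

context switches = 23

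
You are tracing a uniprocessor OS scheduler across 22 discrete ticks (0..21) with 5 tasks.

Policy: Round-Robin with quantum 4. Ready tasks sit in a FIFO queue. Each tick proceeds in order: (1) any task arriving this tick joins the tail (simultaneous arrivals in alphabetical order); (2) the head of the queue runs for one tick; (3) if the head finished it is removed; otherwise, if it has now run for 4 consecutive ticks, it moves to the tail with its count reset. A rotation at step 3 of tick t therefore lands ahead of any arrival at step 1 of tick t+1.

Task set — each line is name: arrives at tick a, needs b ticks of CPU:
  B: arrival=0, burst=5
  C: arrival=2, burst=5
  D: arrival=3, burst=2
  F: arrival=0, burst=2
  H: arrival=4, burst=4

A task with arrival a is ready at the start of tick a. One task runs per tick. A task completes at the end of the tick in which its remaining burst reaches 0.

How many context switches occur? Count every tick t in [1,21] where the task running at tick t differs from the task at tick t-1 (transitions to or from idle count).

context switches = 7

t=0: queue=[B,F] q_used=0 → run B
t=1: queue=[B,F] q_used=1 → run B
t=2: queue=[B,F,C] q_used=2 → run B
t=3: queue=[B,F,C,D] q_used=3 → run B
t=4: queue=[F,C,D,B,H] q_used=0 → run F
t=5: queue=[F,C,D,B,H] q_used=1 → run F
t=6: queue=[C,D,B,H] q_used=0 → run C
t=7: queue=[C,D,B,H] q_used=1 → run C
t=8: queue=[C,D,B,H] q_used=2 → run C
t=9: queue=[C,D,B,H] q_used=3 → run C
t=10: queue=[D,B,H,C] q_used=0 → run D
t=11: queue=[D,B,H,C] q_used=1 → run D
t=12: queue=[B,H,C] q_used=0 → run B
t=13: queue=[H,C] q_used=0 → run H
t=14: queue=[H,C] q_used=1 → run H
t=15: queue=[H,C] q_used=2 → run H
t=16: queue=[H,C] q_used=3 → run H
t=17: queue=[C] q_used=0 → run C
t=18: (idle)
t=19: (idle)
t=20: (idle)
t=21: (idle)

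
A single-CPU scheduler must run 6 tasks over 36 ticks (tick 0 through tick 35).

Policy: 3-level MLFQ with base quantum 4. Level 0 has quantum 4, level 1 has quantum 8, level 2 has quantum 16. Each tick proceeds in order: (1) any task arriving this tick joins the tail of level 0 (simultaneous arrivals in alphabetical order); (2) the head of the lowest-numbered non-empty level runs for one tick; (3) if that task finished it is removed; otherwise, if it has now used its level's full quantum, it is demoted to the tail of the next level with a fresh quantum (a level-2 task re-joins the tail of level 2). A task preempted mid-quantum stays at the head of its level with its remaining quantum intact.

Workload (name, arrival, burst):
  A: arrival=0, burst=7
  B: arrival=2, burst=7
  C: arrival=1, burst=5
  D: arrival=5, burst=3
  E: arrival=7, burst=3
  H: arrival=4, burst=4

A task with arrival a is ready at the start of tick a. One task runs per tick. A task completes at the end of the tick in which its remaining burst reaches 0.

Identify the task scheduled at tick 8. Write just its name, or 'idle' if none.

t=0: L0/L1/L2 = A/-/- → run A
t=1: L0/L1/L2 = AC/-/- → run A
t=2: L0/L1/L2 = ACB/-/- → run A
t=3: L0/L1/L2 = ACB/-/- → run A
t=4: L0/L1/L2 = CBH/A/- → run C
t=5: L0/L1/L2 = CBHD/A/- → run C
t=6: L0/L1/L2 = CBHD/A/- → run C
t=7: L0/L1/L2 = CBHDE/A/- → run C
t=8: L0/L1/L2 = BHDE/AC/- → run B
t=9: L0/L1/L2 = BHDE/AC/- → run B
t=10: L0/L1/L2 = BHDE/AC/- → run B
t=11: L0/L1/L2 = BHDE/AC/- → run B
t=12: L0/L1/L2 = HDE/ACB/- → run H
t=13: L0/L1/L2 = HDE/ACB/- → run H
t=14: L0/L1/L2 = HDE/ACB/- → run H
t=15: L0/L1/L2 = HDE/ACB/- → run H
t=16: L0/L1/L2 = DE/ACB/- → run D
t=17: L0/L1/L2 = DE/ACB/- → run D
t=18: L0/L1/L2 = DE/ACB/- → run D
t=19: L0/L1/L2 = E/ACB/- → run E
t=20: L0/L1/L2 = E/ACB/- → run E
t=21: L0/L1/L2 = E/ACB/- → run E
t=22: L0/L1/L2 = -/ACB/- → run A
t=23: L0/L1/L2 = -/ACB/- → run A
t=24: L0/L1/L2 = -/ACB/- → run A
t=25: L0/L1/L2 = -/CB/- → run C
t=26: L0/L1/L2 = -/B/- → run B
t=27: L0/L1/L2 = -/B/- → run B
t=28: L0/L1/L2 = -/B/- → run B
t=29: (idle)
t=30: (idle)
t=31: (idle)
t=32: (idle)
t=33: (idle)
t=34: (idle)
t=35: (idle)

running at tick 8 = B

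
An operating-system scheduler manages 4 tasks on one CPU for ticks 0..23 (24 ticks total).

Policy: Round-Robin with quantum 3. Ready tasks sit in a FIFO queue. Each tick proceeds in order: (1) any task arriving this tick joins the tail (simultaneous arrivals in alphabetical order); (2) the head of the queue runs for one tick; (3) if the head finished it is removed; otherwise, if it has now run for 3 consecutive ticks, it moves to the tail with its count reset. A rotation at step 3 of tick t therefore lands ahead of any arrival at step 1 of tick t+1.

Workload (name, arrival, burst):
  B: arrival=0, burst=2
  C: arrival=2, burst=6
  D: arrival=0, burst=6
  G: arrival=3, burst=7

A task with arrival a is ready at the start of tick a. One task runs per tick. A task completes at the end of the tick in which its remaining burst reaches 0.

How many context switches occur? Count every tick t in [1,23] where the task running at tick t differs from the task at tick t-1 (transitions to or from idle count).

context switches = 7

t=0: queue=[B,D] q_used=0 → run B
t=1: queue=[B,D] q_used=1 → run B
t=2: queue=[D,C] q_used=0 → run D
t=3: queue=[D,C,G] q_used=1 → run D
t=4: queue=[D,C,G] q_used=2 → run D
t=5: queue=[C,G,D] q_used=0 → run C
t=6: queue=[C,G,D] q_used=1 → run C
t=7: queue=[C,G,D] q_used=2 → run C
t=8: queue=[G,D,C] q_used=0 → run G
t=9: queue=[G,D,C] q_used=1 → run G
t=10: queue=[G,D,C] q_used=2 → run G
t=11: queue=[D,C,G] q_used=0 → run D
t=12: queue=[D,C,G] q_used=1 → run D
t=13: queue=[D,C,G] q_used=2 → run D
t=14: queue=[C,G] q_used=0 → run C
t=15: queue=[C,G] q_used=1 → run C
t=16: queue=[C,G] q_used=2 → run C
t=17: queue=[G] q_used=0 → run G
t=18: queue=[G] q_used=1 → run G
t=19: queue=[G] q_used=2 → run G
t=20: queue=[G] q_used=0 → run G
t=21: (idle)
t=22: (idle)
t=23: (idle)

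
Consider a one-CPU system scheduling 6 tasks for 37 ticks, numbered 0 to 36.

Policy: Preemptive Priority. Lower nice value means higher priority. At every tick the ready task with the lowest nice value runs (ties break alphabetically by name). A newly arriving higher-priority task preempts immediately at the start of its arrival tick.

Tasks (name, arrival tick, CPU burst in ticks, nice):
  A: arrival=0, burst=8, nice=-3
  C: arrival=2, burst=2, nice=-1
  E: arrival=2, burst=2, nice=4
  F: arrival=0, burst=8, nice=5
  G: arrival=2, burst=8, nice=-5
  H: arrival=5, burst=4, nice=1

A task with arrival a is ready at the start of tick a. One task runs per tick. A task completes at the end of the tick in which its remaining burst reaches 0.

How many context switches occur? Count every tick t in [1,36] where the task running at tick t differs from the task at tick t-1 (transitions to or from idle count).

context switches = 7

t=0: ready={A,F} → run A
t=1: ready={A,F} → run A
t=2: ready={A,C,E,F,G} → run G
t=3: ready={A,C,E,F,G} → run G
t=4: ready={A,C,E,F,G} → run G
t=5: ready={A,C,E,F,G,H} → run G
t=6: ready={A,C,E,F,G,H} → run G
t=7: ready={A,C,E,F,G,H} → run G
t=8: ready={A,C,E,F,G,H} → run G
t=9: ready={A,C,E,F,G,H} → run G
t=10: ready={A,C,E,F,H} → run A
t=11: ready={A,C,E,F,H} → run A
t=12: ready={A,C,E,F,H} → run A
t=13: ready={A,C,E,F,H} → run A
t=14: ready={A,C,E,F,H} → run A
t=15: ready={A,C,E,F,H} → run A
t=16: ready={C,E,F,H} → run C
t=17: ready={C,E,F,H} → run C
t=18: ready={E,F,H} → run H
t=19: ready={E,F,H} → run H
t=20: ready={E,F,H} → run H
t=21: ready={E,F,H} → run H
t=22: ready={E,F} → run E
t=23: ready={E,F} → run E
t=24: ready={F} → run F
t=25: ready={F} → run F
t=26: ready={F} → run F
t=27: ready={F} → run F
t=28: ready={F} → run F
t=29: ready={F} → run F
t=30: ready={F} → run F
t=31: ready={F} → run F
t=32: (idle)
t=33: (idle)
t=34: (idle)
t=35: (idle)
t=36: (idle)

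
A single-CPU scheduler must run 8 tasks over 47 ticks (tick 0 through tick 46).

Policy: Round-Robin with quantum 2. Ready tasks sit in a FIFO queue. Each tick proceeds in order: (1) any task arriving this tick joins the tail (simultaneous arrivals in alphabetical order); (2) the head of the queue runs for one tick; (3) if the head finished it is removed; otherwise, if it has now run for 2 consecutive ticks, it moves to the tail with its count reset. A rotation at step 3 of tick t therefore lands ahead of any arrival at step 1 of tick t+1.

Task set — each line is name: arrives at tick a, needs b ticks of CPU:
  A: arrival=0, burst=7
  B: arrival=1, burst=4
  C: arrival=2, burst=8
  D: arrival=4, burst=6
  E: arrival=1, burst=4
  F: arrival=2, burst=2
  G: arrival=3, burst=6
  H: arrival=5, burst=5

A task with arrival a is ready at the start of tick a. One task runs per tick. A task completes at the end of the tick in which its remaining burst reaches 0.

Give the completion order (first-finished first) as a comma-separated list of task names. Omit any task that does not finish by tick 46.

completion order = F, B, E, A, G, D, H, C

t=0: queue=[A] q_used=0 → run A
t=1: queue=[A,B,E] q_used=1 → run A
t=2: queue=[B,E,A,C,F] q_used=0 → run B
t=3: queue=[B,E,A,C,F,G] q_used=1 → run B
t=4: queue=[E,A,C,F,G,B,D] q_used=0 → run E
t=5: queue=[E,A,C,F,G,B,D,H] q_used=1 → run E
t=6: queue=[A,C,F,G,B,D,H,E] q_used=0 → run A
t=7: queue=[A,C,F,G,B,D,H,E] q_used=1 → run A
t=8: queue=[C,F,G,B,D,H,E,A] q_used=0 → run C
t=9: queue=[C,F,G,B,D,H,E,A] q_used=1 → run C
t=10: queue=[F,G,B,D,H,E,A,C] q_used=0 → run F
t=11: queue=[F,G,B,D,H,E,A,C] q_used=1 → run F
t=12: queue=[G,B,D,H,E,A,C] q_used=0 → run G
t=13: queue=[G,B,D,H,E,A,C] q_used=1 → run G
t=14: queue=[B,D,H,E,A,C,G] q_used=0 → run B
t=15: queue=[B,D,H,E,A,C,G] q_used=1 → run B
t=16: queue=[D,H,E,A,C,G] q_used=0 → run D
t=17: queue=[D,H,E,A,C,G] q_used=1 → run D
t=18: queue=[H,E,A,C,G,D] q_used=0 → run H
t=19: queue=[H,E,A,C,G,D] q_used=1 → run H
t=20: queue=[E,A,C,G,D,H] q_used=0 → run E
t=21: queue=[E,A,C,G,D,H] q_used=1 → run E
t=22: queue=[A,C,G,D,H] q_used=0 → run A
t=23: queue=[A,C,G,D,H] q_used=1 → run A
t=24: queue=[C,G,D,H,A] q_used=0 → run C
t=25: queue=[C,G,D,H,A] q_used=1 → run C
t=26: queue=[G,D,H,A,C] q_used=0 → run G
t=27: queue=[G,D,H,A,C] q_used=1 → run G
t=28: queue=[D,H,A,C,G] q_used=0 → run D
t=29: queue=[D,H,A,C,G] q_used=1 → run D
t=30: queue=[H,A,C,G,D] q_used=0 → run H
t=31: queue=[H,A,C,G,D] q_used=1 → run H
t=32: queue=[A,C,G,D,H] q_used=0 → run A
t=33: queue=[C,G,D,H] q_used=0 → run C
t=34: queue=[C,G,D,H] q_used=1 → run C
t=35: queue=[G,D,H,C] q_used=0 → run G
t=36: queue=[G,D,H,C] q_used=1 → run G
t=37: queue=[D,H,C] q_used=0 → run D
t=38: queue=[D,H,C] q_used=1 → run D
t=39: queue=[H,C] q_used=0 → run H
t=40: queue=[C] q_used=0 → run C
t=41: queue=[C] q_used=1 → run C
t=42: (idle)
t=43: (idle)
t=44: (idle)
t=45: (idle)
t=46: (idle)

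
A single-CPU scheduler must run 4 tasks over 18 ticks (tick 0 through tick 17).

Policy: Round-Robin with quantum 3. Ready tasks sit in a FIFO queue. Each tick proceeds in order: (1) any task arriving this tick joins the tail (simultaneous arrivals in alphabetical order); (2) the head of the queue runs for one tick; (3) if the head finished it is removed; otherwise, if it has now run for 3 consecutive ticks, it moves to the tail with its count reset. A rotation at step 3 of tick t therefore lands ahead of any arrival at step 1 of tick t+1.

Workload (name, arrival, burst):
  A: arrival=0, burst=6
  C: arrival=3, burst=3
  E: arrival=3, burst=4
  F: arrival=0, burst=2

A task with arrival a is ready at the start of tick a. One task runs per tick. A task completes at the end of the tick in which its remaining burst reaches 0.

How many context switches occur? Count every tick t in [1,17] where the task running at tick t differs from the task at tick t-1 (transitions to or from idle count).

t=0: queue=[A,F] q_used=0 → run A
t=1: queue=[A,F] q_used=1 → run A
t=2: queue=[A,F] q_used=2 → run A
t=3: queue=[F,A,C,E] q_used=0 → run F
t=4: queue=[F,A,C,E] q_used=1 → run F
t=5: queue=[A,C,E] q_used=0 → run A
t=6: queue=[A,C,E] q_used=1 → run A
t=7: queue=[A,C,E] q_used=2 → run A
t=8: queue=[C,E] q_used=0 → run C
t=9: queue=[C,E] q_used=1 → run C
t=10: queue=[C,E] q_used=2 → run C
t=11: queue=[E] q_used=0 → run E
t=12: queue=[E] q_used=1 → run E
t=13: queue=[E] q_used=2 → run E
t=14: queue=[E] q_used=0 → run E
t=15: (idle)
t=16: (idle)
t=17: (idle)

context switches = 5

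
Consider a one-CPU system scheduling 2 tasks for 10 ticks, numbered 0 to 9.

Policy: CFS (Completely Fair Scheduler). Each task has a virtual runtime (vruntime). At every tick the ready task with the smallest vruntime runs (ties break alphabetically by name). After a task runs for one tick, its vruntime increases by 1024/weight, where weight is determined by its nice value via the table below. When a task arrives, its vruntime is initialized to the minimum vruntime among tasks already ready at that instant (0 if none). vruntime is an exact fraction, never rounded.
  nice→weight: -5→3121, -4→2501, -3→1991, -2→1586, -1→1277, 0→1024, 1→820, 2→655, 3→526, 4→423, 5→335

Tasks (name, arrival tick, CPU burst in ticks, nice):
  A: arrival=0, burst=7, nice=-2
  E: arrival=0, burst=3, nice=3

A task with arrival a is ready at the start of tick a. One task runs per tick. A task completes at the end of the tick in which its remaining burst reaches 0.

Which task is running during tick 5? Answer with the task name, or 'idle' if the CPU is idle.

running at tick 5 = E

t=0: vr[A=0 E=0] → run A
t=1: vr[A=512/793 E=0] → run E
t=2: vr[A=512/793 E=512/263] → run A
t=3: vr[A=1024/793 E=512/263] → run A
t=4: vr[A=1536/793 E=512/263] → run A
t=5: vr[A=2048/793 E=512/263] → run E
t=6: vr[A=2048/793 E=1024/263] → run A
t=7: vr[A=2560/793 E=1024/263] → run A
t=8: vr[A=3072/793 E=1024/263] → run A
t=9: vr[E=1024/263] → run E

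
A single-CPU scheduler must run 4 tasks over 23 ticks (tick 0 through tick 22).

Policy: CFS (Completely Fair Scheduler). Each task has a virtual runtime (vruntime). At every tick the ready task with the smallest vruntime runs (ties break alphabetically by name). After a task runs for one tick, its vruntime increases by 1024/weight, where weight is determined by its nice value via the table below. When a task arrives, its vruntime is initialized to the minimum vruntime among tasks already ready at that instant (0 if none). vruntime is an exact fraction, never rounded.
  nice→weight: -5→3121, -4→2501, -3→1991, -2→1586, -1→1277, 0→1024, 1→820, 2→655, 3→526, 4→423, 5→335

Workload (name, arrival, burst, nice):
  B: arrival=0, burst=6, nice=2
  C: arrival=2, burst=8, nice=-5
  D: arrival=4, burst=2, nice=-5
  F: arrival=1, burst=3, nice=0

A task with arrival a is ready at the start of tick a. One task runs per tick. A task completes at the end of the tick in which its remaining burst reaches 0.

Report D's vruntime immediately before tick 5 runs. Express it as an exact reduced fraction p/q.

t=0: vr[B=0] → run B
t=1: vr[B=1024/655 F=1024/655] → run B
t=2: vr[B=2048/655 C=1024/655 F=1024/655] → run C
t=3: vr[B=2048/655 C=3866624/2044255 F=1024/655] → run F
t=4: vr[B=2048/655 C=3866624/2044255 D=3866624/2044255 F=1679/655] → run C
t=5: vr[B=2048/655 C=4537344/2044255 D=3866624/2044255 F=1679/655] → run D
t=6: vr[B=2048/655 C=4537344/2044255 D=4537344/2044255 F=1679/655] → run C
t=7: vr[B=2048/655 C=5208064/2044255 D=4537344/2044255 F=1679/655] → run D
t=8: vr[B=2048/655 C=5208064/2044255 F=1679/655] → run C
t=9: vr[B=2048/655 C=5878784/2044255 F=1679/655] → run F
t=10: vr[B=2048/655 C=5878784/2044255 F=2334/655] → run C
t=11: vr[B=2048/655 C=6549504/2044255 F=2334/655] → run B
t=12: vr[B=3072/655 C=6549504/2044255 F=2334/655] → run C
t=13: vr[B=3072/655 C=7220224/2044255 F=2334/655] → run C
t=14: vr[B=3072/655 C=7890944/2044255 F=2334/655] → run F
t=15: vr[B=3072/655 C=7890944/2044255] → run C
t=16: vr[B=3072/655] → run B
t=17: vr[B=4096/655] → run B
t=18: vr[B=1024/131] → run B
t=19: (idle)
t=20: (idle)
t=21: (idle)
t=22: (idle)

vruntime(D, start of tick 5) = 3866624/2044255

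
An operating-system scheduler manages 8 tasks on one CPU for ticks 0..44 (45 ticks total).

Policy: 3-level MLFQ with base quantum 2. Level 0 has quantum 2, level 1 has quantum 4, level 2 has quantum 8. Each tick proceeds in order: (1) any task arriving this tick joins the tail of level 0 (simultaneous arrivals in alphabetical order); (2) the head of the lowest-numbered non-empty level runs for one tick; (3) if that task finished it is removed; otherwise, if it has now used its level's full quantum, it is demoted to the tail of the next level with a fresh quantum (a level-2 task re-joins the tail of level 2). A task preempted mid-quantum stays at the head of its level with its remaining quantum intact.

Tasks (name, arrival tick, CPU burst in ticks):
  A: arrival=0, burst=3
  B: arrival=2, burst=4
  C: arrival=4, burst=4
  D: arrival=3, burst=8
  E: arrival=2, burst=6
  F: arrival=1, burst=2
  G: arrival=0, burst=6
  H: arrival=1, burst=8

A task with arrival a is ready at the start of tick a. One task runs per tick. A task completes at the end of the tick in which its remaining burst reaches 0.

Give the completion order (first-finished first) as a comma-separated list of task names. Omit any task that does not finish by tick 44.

completion order = F, A, G, B, E, C, H, D

t=0: L0/L1/L2 = AG/-/- → run A
t=1: L0/L1/L2 = AGFH/-/- → run A
t=2: L0/L1/L2 = GFHBE/A/- → run G
t=3: L0/L1/L2 = GFHBED/A/- → run G
t=4: L0/L1/L2 = FHBEDC/AG/- → run F
t=5: L0/L1/L2 = FHBEDC/AG/- → run F
t=6: L0/L1/L2 = HBEDC/AG/- → run H
t=7: L0/L1/L2 = HBEDC/AG/- → run H
t=8: L0/L1/L2 = BEDC/AGH/- → run B
t=9: L0/L1/L2 = BEDC/AGH/- → run B
t=10: L0/L1/L2 = EDC/AGHB/- → run E
t=11: L0/L1/L2 = EDC/AGHB/- → run E
t=12: L0/L1/L2 = DC/AGHBE/- → run D
t=13: L0/L1/L2 = DC/AGHBE/- → run D
t=14: L0/L1/L2 = C/AGHBED/- → run C
t=15: L0/L1/L2 = C/AGHBED/- → run C
t=16: L0/L1/L2 = -/AGHBEDC/- → run A
t=17: L0/L1/L2 = -/GHBEDC/- → run G
t=18: L0/L1/L2 = -/GHBEDC/- → run G
t=19: L0/L1/L2 = -/GHBEDC/- → run G
t=20: L0/L1/L2 = -/GHBEDC/- → run G
t=21: L0/L1/L2 = -/HBEDC/- → run H
t=22: L0/L1/L2 = -/HBEDC/- → run H
t=23: L0/L1/L2 = -/HBEDC/- → run H
t=24: L0/L1/L2 = -/HBEDC/- → run H
t=25: L0/L1/L2 = -/BEDC/H → run B
t=26: L0/L1/L2 = -/BEDC/H → run B
t=27: L0/L1/L2 = -/EDC/H → run E
t=28: L0/L1/L2 = -/EDC/H → run E
t=29: L0/L1/L2 = -/EDC/H → run E
t=30: L0/L1/L2 = -/EDC/H → run E
t=31: L0/L1/L2 = -/DC/H → run D
t=32: L0/L1/L2 = -/DC/H → run D
t=33: L0/L1/L2 = -/DC/H → run D
t=34: L0/L1/L2 = -/DC/H → run D
t=35: L0/L1/L2 = -/C/HD → run C
t=36: L0/L1/L2 = -/C/HD → run C
t=37: L0/L1/L2 = -/-/HD → run H
t=38: L0/L1/L2 = -/-/HD → run H
t=39: L0/L1/L2 = -/-/D → run D
t=40: L0/L1/L2 = -/-/D → run D
t=41: (idle)
t=42: (idle)
t=43: (idle)
t=44: (idle)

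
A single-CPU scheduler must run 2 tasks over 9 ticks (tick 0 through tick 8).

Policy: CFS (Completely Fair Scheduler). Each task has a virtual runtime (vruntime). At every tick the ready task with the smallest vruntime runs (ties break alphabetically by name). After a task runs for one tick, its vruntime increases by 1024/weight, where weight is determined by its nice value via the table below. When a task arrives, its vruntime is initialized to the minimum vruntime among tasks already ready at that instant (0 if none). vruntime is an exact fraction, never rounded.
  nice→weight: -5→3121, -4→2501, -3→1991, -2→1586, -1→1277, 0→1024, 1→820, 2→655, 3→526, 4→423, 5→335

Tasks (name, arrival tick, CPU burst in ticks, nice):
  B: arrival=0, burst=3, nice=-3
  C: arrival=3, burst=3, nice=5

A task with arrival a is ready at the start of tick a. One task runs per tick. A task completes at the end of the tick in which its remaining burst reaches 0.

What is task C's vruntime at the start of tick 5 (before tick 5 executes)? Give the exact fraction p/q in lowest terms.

t=0: vr[B=0] → run B
t=1: vr[B=1024/1991] → run B
t=2: vr[B=2048/1991] → run B
t=3: vr[C=0] → run C
t=4: vr[C=1024/335] → run C
t=5: vr[C=2048/335] → run C
t=6: (idle)
t=7: (idle)
t=8: (idle)

vruntime(C, start of tick 5) = 2048/335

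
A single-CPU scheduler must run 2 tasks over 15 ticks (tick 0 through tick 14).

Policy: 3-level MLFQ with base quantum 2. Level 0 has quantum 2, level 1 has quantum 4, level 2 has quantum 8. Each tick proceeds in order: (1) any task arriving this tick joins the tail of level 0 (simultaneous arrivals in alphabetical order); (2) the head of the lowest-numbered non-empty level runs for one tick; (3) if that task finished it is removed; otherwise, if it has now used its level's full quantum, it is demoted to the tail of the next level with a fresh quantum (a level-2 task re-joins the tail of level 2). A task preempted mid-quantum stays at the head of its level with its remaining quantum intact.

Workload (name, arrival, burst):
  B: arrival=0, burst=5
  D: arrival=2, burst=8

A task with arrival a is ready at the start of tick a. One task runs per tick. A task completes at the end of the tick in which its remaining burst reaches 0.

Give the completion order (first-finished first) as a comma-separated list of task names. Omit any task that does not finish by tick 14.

t=0: L0/L1/L2 = B/-/- → run B
t=1: L0/L1/L2 = B/-/- → run B
t=2: L0/L1/L2 = D/B/- → run D
t=3: L0/L1/L2 = D/B/- → run D
t=4: L0/L1/L2 = -/BD/- → run B
t=5: L0/L1/L2 = -/BD/- → run B
t=6: L0/L1/L2 = -/BD/- → run B
t=7: L0/L1/L2 = -/D/- → run D
t=8: L0/L1/L2 = -/D/- → run D
t=9: L0/L1/L2 = -/D/- → run D
t=10: L0/L1/L2 = -/D/- → run D
t=11: L0/L1/L2 = -/-/D → run D
t=12: L0/L1/L2 = -/-/D → run D
t=13: (idle)
t=14: (idle)

completion order = B, D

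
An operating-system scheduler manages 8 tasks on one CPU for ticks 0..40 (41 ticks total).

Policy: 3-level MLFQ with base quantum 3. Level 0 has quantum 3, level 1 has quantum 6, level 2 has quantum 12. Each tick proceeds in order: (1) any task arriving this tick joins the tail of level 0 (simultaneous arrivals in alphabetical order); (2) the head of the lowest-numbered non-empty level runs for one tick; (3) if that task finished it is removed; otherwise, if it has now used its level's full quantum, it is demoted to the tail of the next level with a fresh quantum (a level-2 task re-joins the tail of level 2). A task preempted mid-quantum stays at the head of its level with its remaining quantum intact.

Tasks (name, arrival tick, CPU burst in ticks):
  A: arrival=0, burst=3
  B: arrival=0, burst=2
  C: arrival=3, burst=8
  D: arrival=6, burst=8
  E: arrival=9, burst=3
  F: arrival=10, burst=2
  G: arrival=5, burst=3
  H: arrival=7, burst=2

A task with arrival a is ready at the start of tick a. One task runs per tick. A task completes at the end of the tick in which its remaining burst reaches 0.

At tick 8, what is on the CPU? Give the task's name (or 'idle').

t=0: L0/L1/L2 = AB/-/- → run A
t=1: L0/L1/L2 = AB/-/- → run A
t=2: L0/L1/L2 = AB/-/- → run A
t=3: L0/L1/L2 = BC/-/- → run B
t=4: L0/L1/L2 = BC/-/- → run B
t=5: L0/L1/L2 = CG/-/- → run C
t=6: L0/L1/L2 = CGD/-/- → run C
t=7: L0/L1/L2 = CGDH/-/- → run C
t=8: L0/L1/L2 = GDH/C/- → run G
t=9: L0/L1/L2 = GDHE/C/- → run G
t=10: L0/L1/L2 = GDHEF/C/- → run G
t=11: L0/L1/L2 = DHEF/C/- → run D
t=12: L0/L1/L2 = DHEF/C/- → run D
t=13: L0/L1/L2 = DHEF/C/- → run D
t=14: L0/L1/L2 = HEF/CD/- → run H
t=15: L0/L1/L2 = HEF/CD/- → run H
t=16: L0/L1/L2 = EF/CD/- → run E
t=17: L0/L1/L2 = EF/CD/- → run E
t=18: L0/L1/L2 = EF/CD/- → run E
t=19: L0/L1/L2 = F/CD/- → run F
t=20: L0/L1/L2 = F/CD/- → run F
t=21: L0/L1/L2 = -/CD/- → run C
t=22: L0/L1/L2 = -/CD/- → run C
t=23: L0/L1/L2 = -/CD/- → run C
t=24: L0/L1/L2 = -/CD/- → run C
t=25: L0/L1/L2 = -/CD/- → run C
t=26: L0/L1/L2 = -/D/- → run D
t=27: L0/L1/L2 = -/D/- → run D
t=28: L0/L1/L2 = -/D/- → run D
t=29: L0/L1/L2 = -/D/- → run D
t=30: L0/L1/L2 = -/D/- → run D
t=31: (idle)
t=32: (idle)
t=33: (idle)
t=34: (idle)
t=35: (idle)
t=36: (idle)
t=37: (idle)
t=38: (idle)
t=39: (idle)
t=40: (idle)

running at tick 8 = G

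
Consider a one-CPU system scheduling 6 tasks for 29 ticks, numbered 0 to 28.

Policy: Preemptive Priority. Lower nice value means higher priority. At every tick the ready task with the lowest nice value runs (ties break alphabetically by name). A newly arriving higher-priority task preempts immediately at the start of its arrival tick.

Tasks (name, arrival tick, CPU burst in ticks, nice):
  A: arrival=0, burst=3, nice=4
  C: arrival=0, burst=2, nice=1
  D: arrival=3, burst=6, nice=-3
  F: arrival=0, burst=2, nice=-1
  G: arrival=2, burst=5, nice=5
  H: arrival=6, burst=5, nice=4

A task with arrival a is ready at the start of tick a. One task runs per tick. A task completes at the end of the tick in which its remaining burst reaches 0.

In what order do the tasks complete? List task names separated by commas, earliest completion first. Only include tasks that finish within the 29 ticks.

t=0: ready={A,C,F} → run F
t=1: ready={A,C,F} → run F
t=2: ready={A,C,G} → run C
t=3: ready={A,C,D,G} → run D
t=4: ready={A,C,D,G} → run D
t=5: ready={A,C,D,G} → run D
t=6: ready={A,C,D,G,H} → run D
t=7: ready={A,C,D,G,H} → run D
t=8: ready={A,C,D,G,H} → run D
t=9: ready={A,C,G,H} → run C
t=10: ready={A,G,H} → run A
t=11: ready={A,G,H} → run A
t=12: ready={A,G,H} → run A
t=13: ready={G,H} → run H
t=14: ready={G,H} → run H
t=15: ready={G,H} → run H
t=16: ready={G,H} → run H
t=17: ready={G,H} → run H
t=18: ready={G} → run G
t=19: ready={G} → run G
t=20: ready={G} → run G
t=21: ready={G} → run G
t=22: ready={G} → run G
t=23: (idle)
t=24: (idle)
t=25: (idle)
t=26: (idle)
t=27: (idle)
t=28: (idle)

completion order = F, D, C, A, H, G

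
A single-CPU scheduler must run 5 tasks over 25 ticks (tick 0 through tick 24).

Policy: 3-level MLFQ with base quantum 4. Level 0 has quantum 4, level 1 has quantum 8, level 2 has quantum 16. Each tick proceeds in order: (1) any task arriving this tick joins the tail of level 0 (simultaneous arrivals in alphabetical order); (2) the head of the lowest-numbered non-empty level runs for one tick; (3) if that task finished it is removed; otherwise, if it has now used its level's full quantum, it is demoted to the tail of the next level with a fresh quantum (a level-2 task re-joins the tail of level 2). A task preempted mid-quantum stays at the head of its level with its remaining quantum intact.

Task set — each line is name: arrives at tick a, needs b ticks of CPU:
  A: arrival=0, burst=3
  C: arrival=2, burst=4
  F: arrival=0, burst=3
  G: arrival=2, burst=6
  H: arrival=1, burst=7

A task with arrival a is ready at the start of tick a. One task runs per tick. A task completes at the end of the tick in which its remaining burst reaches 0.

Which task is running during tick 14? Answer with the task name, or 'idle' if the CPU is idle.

running at tick 14 = G

t=0: L0/L1/L2 = AF/-/- → run A
t=1: L0/L1/L2 = AFH/-/- → run A
t=2: L0/L1/L2 = AFHCG/-/- → run A
t=3: L0/L1/L2 = FHCG/-/- → run F
t=4: L0/L1/L2 = FHCG/-/- → run F
t=5: L0/L1/L2 = FHCG/-/- → run F
t=6: L0/L1/L2 = HCG/-/- → run H
t=7: L0/L1/L2 = HCG/-/- → run H
t=8: L0/L1/L2 = HCG/-/- → run H
t=9: L0/L1/L2 = HCG/-/- → run H
t=10: L0/L1/L2 = CG/H/- → run C
t=11: L0/L1/L2 = CG/H/- → run C
t=12: L0/L1/L2 = CG/H/- → run C
t=13: L0/L1/L2 = CG/H/- → run C
t=14: L0/L1/L2 = G/H/- → run G
t=15: L0/L1/L2 = G/H/- → run G
t=16: L0/L1/L2 = G/H/- → run G
t=17: L0/L1/L2 = G/H/- → run G
t=18: L0/L1/L2 = -/HG/- → run H
t=19: L0/L1/L2 = -/HG/- → run H
t=20: L0/L1/L2 = -/HG/- → run H
t=21: L0/L1/L2 = -/G/- → run G
t=22: L0/L1/L2 = -/G/- → run G
t=23: (idle)
t=24: (idle)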